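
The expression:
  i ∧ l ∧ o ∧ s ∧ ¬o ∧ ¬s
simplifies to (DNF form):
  False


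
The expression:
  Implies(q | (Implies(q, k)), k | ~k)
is always true.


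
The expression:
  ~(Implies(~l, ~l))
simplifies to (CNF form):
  False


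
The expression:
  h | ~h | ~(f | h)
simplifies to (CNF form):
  True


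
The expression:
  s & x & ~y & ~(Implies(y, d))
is never true.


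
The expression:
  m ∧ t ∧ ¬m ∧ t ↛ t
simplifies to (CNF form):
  False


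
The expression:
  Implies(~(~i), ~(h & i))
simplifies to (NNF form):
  ~h | ~i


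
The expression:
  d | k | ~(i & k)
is always true.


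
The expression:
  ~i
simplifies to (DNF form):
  ~i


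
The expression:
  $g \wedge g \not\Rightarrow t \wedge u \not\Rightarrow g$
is never true.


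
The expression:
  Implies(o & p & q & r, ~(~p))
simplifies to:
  True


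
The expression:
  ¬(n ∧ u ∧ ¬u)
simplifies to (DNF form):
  True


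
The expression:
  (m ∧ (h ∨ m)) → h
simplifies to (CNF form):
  h ∨ ¬m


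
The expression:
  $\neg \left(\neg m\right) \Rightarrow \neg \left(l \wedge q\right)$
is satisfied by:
  {l: False, m: False, q: False}
  {q: True, l: False, m: False}
  {m: True, l: False, q: False}
  {q: True, m: True, l: False}
  {l: True, q: False, m: False}
  {q: True, l: True, m: False}
  {m: True, l: True, q: False}


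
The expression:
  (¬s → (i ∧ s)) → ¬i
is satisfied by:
  {s: False, i: False}
  {i: True, s: False}
  {s: True, i: False}


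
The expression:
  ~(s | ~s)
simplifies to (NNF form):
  False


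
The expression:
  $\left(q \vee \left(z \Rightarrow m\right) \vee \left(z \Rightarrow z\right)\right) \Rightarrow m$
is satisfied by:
  {m: True}


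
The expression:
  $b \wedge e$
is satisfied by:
  {e: True, b: True}


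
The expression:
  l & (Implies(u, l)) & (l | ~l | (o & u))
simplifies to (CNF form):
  l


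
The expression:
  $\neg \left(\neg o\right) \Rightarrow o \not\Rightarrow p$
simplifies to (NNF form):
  $\neg o \vee \neg p$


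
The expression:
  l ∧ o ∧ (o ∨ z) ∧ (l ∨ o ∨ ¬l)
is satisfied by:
  {o: True, l: True}


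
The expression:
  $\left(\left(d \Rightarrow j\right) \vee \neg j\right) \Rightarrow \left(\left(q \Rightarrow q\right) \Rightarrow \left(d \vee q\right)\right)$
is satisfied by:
  {d: True, q: True}
  {d: True, q: False}
  {q: True, d: False}


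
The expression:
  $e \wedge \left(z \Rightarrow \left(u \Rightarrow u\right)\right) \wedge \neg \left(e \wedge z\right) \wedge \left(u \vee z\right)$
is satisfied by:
  {e: True, u: True, z: False}


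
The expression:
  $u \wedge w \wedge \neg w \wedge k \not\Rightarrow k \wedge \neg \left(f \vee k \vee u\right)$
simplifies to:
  $\text{False}$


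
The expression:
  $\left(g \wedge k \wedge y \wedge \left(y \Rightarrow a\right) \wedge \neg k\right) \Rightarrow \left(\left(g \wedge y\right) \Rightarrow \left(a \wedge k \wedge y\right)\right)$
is always true.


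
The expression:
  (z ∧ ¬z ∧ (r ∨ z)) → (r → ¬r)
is always true.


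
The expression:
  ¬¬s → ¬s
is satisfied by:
  {s: False}


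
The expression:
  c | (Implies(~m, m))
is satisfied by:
  {c: True, m: True}
  {c: True, m: False}
  {m: True, c: False}


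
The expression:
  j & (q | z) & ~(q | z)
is never true.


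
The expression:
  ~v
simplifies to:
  ~v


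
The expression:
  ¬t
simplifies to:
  ¬t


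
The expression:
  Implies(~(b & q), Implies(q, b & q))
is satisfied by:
  {b: True, q: False}
  {q: False, b: False}
  {q: True, b: True}


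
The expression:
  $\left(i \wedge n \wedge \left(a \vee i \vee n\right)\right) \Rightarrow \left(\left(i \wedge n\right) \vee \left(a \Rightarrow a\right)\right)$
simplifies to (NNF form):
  $\text{True}$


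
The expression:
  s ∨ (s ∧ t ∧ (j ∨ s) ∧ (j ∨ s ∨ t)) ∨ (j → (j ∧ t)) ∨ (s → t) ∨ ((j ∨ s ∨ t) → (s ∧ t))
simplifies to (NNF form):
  True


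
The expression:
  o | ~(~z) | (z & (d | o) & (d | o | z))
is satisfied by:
  {o: True, z: True}
  {o: True, z: False}
  {z: True, o: False}


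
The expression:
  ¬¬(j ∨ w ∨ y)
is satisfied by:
  {y: True, w: True, j: True}
  {y: True, w: True, j: False}
  {y: True, j: True, w: False}
  {y: True, j: False, w: False}
  {w: True, j: True, y: False}
  {w: True, j: False, y: False}
  {j: True, w: False, y: False}


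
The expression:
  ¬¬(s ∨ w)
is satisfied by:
  {s: True, w: True}
  {s: True, w: False}
  {w: True, s: False}


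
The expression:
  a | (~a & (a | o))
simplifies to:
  a | o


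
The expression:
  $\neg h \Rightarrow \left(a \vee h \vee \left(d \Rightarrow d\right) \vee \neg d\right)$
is always true.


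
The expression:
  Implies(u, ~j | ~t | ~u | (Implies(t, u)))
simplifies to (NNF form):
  True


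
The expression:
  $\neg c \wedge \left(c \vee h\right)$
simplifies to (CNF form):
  $h \wedge \neg c$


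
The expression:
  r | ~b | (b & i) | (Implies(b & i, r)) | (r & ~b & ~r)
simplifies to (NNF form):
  True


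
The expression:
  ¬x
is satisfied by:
  {x: False}


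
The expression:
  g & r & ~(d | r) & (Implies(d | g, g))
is never true.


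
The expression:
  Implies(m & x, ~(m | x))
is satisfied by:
  {m: False, x: False}
  {x: True, m: False}
  {m: True, x: False}


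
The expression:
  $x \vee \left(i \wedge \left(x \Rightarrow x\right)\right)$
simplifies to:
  $i \vee x$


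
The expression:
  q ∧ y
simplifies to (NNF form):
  q ∧ y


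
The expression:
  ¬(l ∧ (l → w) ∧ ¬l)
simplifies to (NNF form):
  True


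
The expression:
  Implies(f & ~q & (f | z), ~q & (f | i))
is always true.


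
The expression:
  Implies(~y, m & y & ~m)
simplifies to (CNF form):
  y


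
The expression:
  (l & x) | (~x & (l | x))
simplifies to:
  l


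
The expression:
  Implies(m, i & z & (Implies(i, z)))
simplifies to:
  ~m | (i & z)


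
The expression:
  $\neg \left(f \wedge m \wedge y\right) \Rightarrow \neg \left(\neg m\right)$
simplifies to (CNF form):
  $m$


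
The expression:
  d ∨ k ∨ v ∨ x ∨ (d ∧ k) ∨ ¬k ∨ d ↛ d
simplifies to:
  True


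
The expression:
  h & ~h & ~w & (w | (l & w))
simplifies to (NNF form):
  False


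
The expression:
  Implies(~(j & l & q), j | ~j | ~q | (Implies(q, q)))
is always true.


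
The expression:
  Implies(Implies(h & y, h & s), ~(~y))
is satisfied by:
  {y: True}


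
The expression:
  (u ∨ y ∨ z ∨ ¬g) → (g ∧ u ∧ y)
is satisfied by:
  {y: True, u: True, g: True, z: False}
  {y: True, u: True, z: True, g: True}
  {g: True, y: False, z: False, u: False}


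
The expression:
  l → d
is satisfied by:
  {d: True, l: False}
  {l: False, d: False}
  {l: True, d: True}


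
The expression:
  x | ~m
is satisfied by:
  {x: True, m: False}
  {m: False, x: False}
  {m: True, x: True}


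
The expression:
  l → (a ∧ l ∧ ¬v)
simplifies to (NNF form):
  (a ∧ ¬v) ∨ ¬l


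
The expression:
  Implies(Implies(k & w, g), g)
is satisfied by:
  {k: True, g: True, w: True}
  {k: True, g: True, w: False}
  {g: True, w: True, k: False}
  {g: True, w: False, k: False}
  {k: True, w: True, g: False}


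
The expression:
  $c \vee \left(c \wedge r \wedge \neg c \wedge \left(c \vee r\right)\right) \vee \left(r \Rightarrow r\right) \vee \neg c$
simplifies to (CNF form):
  $\text{True}$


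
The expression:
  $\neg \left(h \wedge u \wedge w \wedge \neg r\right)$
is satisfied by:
  {r: True, w: False, u: False, h: False}
  {r: False, w: False, u: False, h: False}
  {r: True, h: True, w: False, u: False}
  {h: True, r: False, w: False, u: False}
  {r: True, u: True, h: False, w: False}
  {u: True, h: False, w: False, r: False}
  {r: True, h: True, u: True, w: False}
  {h: True, u: True, r: False, w: False}
  {r: True, w: True, h: False, u: False}
  {w: True, h: False, u: False, r: False}
  {r: True, h: True, w: True, u: False}
  {h: True, w: True, r: False, u: False}
  {r: True, u: True, w: True, h: False}
  {u: True, w: True, h: False, r: False}
  {r: True, h: True, u: True, w: True}


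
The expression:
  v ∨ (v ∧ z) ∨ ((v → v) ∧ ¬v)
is always true.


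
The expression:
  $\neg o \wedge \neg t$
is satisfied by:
  {o: False, t: False}


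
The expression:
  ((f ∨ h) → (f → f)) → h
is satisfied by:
  {h: True}


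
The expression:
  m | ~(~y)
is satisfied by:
  {y: True, m: True}
  {y: True, m: False}
  {m: True, y: False}


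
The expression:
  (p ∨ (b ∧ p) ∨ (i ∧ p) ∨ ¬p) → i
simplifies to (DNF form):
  i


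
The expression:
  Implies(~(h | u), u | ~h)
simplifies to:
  True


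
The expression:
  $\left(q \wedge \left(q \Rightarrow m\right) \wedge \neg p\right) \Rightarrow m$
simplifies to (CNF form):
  $\text{True}$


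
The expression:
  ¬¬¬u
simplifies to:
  ¬u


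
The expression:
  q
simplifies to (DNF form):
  q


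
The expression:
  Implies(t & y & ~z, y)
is always true.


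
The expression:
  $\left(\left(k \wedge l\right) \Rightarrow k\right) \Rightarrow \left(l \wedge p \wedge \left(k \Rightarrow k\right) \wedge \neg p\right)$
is never true.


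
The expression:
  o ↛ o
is never true.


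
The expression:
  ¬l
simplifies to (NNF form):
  ¬l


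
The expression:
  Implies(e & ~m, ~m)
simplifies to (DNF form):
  True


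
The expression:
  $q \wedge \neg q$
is never true.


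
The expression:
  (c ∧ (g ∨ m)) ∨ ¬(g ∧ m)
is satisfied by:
  {c: True, g: False, m: False}
  {g: False, m: False, c: False}
  {c: True, m: True, g: False}
  {m: True, g: False, c: False}
  {c: True, g: True, m: False}
  {g: True, c: False, m: False}
  {c: True, m: True, g: True}


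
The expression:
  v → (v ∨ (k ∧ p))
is always true.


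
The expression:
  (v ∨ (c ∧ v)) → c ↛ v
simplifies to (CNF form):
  ¬v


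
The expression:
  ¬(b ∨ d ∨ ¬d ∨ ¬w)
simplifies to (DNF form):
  False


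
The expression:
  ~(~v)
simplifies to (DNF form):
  v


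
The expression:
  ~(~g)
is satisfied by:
  {g: True}


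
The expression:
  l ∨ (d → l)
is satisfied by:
  {l: True, d: False}
  {d: False, l: False}
  {d: True, l: True}


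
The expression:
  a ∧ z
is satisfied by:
  {a: True, z: True}


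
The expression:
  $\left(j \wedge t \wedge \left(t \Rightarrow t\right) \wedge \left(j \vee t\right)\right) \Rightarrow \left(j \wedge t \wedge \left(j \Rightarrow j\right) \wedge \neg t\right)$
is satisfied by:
  {t: False, j: False}
  {j: True, t: False}
  {t: True, j: False}


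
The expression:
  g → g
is always true.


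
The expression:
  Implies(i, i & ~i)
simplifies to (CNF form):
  ~i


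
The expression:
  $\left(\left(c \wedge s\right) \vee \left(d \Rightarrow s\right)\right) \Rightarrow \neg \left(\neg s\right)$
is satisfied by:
  {d: True, s: True}
  {d: True, s: False}
  {s: True, d: False}


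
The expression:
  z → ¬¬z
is always true.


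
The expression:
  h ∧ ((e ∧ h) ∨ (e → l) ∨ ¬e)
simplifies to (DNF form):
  h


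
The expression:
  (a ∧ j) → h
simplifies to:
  h ∨ ¬a ∨ ¬j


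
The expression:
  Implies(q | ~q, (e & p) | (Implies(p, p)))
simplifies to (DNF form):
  True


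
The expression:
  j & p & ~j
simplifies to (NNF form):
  False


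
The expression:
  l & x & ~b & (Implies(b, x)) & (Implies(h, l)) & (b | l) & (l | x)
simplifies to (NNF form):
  l & x & ~b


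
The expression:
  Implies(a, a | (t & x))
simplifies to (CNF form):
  True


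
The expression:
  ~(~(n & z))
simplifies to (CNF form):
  n & z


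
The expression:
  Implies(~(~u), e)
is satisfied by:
  {e: True, u: False}
  {u: False, e: False}
  {u: True, e: True}


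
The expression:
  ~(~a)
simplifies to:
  a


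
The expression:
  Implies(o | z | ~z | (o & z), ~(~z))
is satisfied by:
  {z: True}


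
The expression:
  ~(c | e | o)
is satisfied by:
  {e: False, o: False, c: False}


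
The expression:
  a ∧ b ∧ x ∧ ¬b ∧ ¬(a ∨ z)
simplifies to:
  False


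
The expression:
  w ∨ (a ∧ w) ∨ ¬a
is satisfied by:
  {w: True, a: False}
  {a: False, w: False}
  {a: True, w: True}


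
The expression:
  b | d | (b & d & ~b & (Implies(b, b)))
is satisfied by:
  {b: True, d: True}
  {b: True, d: False}
  {d: True, b: False}


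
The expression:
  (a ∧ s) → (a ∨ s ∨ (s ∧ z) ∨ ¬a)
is always true.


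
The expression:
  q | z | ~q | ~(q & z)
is always true.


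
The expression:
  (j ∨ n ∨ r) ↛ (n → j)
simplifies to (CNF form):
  n ∧ ¬j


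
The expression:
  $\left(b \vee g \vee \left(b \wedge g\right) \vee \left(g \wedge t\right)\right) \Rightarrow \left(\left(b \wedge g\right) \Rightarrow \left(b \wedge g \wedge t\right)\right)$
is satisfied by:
  {t: True, g: False, b: False}
  {g: False, b: False, t: False}
  {b: True, t: True, g: False}
  {b: True, g: False, t: False}
  {t: True, g: True, b: False}
  {g: True, t: False, b: False}
  {b: True, g: True, t: True}


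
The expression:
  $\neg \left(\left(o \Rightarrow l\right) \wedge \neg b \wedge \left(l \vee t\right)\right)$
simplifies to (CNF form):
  $\left(b \vee \neg l\right) \wedge \left(b \vee o \vee \neg l\right) \wedge \left(b \vee o \vee \neg t\right) \wedge \left(b \vee \neg l \vee \neg t\right)$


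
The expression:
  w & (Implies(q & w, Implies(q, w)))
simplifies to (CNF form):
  w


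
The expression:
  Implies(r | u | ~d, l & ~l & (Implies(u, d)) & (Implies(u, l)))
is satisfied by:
  {d: True, u: False, r: False}


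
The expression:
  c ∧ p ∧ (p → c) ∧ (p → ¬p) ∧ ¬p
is never true.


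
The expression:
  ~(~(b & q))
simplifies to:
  b & q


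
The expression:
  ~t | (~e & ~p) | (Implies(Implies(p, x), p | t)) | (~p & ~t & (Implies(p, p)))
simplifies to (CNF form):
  True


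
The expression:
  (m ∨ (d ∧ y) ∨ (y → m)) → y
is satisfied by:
  {y: True}


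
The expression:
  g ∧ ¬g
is never true.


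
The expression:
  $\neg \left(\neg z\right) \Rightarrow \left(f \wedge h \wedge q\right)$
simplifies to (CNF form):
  $\left(f \vee \neg z\right) \wedge \left(h \vee \neg z\right) \wedge \left(q \vee \neg z\right)$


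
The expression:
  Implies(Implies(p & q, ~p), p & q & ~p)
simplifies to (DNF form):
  p & q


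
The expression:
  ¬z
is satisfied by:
  {z: False}


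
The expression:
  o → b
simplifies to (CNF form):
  b ∨ ¬o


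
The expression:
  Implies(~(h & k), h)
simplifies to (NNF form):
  h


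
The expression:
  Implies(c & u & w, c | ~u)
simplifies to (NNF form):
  True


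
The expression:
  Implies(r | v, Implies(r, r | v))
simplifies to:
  True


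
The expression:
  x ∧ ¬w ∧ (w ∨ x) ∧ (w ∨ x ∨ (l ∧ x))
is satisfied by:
  {x: True, w: False}


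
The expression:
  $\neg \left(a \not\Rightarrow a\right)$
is always true.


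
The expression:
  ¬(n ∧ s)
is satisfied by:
  {s: False, n: False}
  {n: True, s: False}
  {s: True, n: False}


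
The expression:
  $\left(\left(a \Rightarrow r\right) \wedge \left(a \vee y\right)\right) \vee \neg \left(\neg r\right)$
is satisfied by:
  {r: True, y: True, a: False}
  {r: True, y: False, a: False}
  {r: True, a: True, y: True}
  {r: True, a: True, y: False}
  {y: True, a: False, r: False}


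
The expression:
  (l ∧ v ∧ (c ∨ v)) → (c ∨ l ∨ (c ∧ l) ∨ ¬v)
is always true.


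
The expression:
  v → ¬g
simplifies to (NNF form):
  ¬g ∨ ¬v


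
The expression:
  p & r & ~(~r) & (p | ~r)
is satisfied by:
  {r: True, p: True}


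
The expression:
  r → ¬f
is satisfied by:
  {r: False, f: False}
  {f: True, r: False}
  {r: True, f: False}


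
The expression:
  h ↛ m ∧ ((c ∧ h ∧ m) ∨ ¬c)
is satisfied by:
  {h: True, c: False, m: False}


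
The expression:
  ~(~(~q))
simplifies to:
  ~q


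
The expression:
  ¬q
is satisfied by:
  {q: False}


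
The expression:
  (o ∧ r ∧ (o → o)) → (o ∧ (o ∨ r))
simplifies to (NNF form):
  True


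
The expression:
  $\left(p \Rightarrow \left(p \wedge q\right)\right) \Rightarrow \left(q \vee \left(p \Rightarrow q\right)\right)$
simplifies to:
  $\text{True}$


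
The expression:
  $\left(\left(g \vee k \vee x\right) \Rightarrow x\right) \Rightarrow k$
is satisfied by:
  {k: True, g: True, x: False}
  {k: True, x: False, g: False}
  {k: True, g: True, x: True}
  {k: True, x: True, g: False}
  {g: True, x: False, k: False}


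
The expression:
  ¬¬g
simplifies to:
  g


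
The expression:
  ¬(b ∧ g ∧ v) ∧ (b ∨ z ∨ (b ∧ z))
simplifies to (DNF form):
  (b ∧ ¬g) ∨ (b ∧ ¬v) ∨ (z ∧ ¬b)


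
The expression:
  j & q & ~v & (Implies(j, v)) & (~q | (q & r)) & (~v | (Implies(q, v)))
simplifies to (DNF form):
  False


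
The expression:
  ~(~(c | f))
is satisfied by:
  {c: True, f: True}
  {c: True, f: False}
  {f: True, c: False}


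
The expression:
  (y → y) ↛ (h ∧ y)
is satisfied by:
  {h: False, y: False}
  {y: True, h: False}
  {h: True, y: False}


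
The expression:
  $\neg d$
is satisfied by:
  {d: False}


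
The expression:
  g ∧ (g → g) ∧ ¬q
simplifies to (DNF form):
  g ∧ ¬q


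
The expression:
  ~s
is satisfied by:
  {s: False}


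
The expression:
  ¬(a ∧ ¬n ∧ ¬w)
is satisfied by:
  {n: True, w: True, a: False}
  {n: True, w: False, a: False}
  {w: True, n: False, a: False}
  {n: False, w: False, a: False}
  {n: True, a: True, w: True}
  {n: True, a: True, w: False}
  {a: True, w: True, n: False}


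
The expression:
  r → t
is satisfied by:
  {t: True, r: False}
  {r: False, t: False}
  {r: True, t: True}


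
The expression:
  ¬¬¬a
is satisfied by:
  {a: False}


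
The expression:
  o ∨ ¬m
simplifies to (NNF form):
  o ∨ ¬m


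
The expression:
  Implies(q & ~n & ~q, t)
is always true.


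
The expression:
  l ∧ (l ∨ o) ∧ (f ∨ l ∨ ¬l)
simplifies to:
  l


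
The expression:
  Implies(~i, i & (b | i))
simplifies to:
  i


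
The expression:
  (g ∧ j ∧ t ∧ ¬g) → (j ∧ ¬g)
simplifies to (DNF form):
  True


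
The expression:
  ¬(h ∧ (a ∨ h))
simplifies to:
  ¬h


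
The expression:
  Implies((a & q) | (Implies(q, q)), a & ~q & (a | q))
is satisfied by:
  {a: True, q: False}


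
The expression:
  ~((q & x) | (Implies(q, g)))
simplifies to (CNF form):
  q & ~g & ~x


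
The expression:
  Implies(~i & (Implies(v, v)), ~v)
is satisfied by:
  {i: True, v: False}
  {v: False, i: False}
  {v: True, i: True}


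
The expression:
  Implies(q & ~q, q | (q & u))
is always true.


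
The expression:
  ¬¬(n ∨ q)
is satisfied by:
  {n: True, q: True}
  {n: True, q: False}
  {q: True, n: False}


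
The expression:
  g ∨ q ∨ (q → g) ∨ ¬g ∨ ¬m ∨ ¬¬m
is always true.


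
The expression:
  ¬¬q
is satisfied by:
  {q: True}


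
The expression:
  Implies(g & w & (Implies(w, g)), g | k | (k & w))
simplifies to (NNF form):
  True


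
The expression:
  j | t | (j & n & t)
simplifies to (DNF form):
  j | t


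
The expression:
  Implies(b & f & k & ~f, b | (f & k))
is always true.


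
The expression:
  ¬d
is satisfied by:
  {d: False}


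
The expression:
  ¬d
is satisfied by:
  {d: False}


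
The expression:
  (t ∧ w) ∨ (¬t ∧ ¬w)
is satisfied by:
  {w: False, t: False}
  {t: True, w: True}


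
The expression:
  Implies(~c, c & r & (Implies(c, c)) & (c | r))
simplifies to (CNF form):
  c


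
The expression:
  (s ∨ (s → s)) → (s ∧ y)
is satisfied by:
  {s: True, y: True}


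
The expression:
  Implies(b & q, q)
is always true.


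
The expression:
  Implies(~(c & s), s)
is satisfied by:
  {s: True}


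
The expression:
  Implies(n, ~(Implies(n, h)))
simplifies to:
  ~h | ~n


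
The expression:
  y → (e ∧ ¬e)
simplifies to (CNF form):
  ¬y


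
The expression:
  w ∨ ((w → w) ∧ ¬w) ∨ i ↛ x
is always true.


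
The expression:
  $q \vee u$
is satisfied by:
  {q: True, u: True}
  {q: True, u: False}
  {u: True, q: False}


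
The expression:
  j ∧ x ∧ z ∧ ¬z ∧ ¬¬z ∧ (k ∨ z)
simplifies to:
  False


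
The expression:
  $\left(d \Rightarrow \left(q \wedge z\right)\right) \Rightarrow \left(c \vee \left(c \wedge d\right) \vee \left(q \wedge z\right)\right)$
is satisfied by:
  {d: True, q: True, c: True, z: True}
  {d: True, q: True, c: True, z: False}
  {d: True, c: True, z: True, q: False}
  {d: True, c: True, z: False, q: False}
  {d: True, q: True, z: True, c: False}
  {d: True, q: True, z: False, c: False}
  {d: True, z: True, c: False, q: False}
  {d: True, z: False, c: False, q: False}
  {q: True, c: True, z: True, d: False}
  {q: True, c: True, z: False, d: False}
  {c: True, z: True, d: False, q: False}
  {c: True, d: False, z: False, q: False}
  {q: True, z: True, d: False, c: False}


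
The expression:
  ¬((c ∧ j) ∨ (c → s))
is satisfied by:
  {c: True, j: False, s: False}


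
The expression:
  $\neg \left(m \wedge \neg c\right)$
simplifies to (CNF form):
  $c \vee \neg m$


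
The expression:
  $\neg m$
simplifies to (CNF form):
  $\neg m$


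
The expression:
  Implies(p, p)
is always true.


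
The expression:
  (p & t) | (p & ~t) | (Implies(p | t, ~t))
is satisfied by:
  {p: True, t: False}
  {t: False, p: False}
  {t: True, p: True}


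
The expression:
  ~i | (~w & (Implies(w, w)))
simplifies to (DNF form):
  ~i | ~w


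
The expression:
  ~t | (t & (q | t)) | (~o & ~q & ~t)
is always true.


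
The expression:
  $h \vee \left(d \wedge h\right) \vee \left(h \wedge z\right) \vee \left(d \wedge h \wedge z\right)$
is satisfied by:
  {h: True}


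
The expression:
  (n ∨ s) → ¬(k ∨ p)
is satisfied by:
  {k: False, n: False, s: False, p: False}
  {p: True, k: False, n: False, s: False}
  {s: True, k: False, n: False, p: False}
  {n: True, s: False, k: False, p: False}
  {s: True, n: True, k: False, p: False}
  {k: True, s: False, n: False, p: False}
  {p: True, k: True, s: False, n: False}


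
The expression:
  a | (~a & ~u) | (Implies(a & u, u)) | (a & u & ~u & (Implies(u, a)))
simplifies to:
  True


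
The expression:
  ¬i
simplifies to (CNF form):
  ¬i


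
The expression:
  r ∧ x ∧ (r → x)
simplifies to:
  r ∧ x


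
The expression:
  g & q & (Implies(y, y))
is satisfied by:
  {g: True, q: True}


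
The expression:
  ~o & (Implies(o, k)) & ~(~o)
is never true.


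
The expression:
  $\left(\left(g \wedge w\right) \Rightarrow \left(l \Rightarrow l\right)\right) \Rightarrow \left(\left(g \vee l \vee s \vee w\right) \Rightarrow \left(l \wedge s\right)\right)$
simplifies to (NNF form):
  $\left(l \vee \neg g\right) \wedge \left(l \vee \neg s\right) \wedge \left(l \vee \neg w\right) \wedge \left(s \vee \neg l\right)$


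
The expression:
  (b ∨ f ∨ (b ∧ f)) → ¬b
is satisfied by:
  {b: False}


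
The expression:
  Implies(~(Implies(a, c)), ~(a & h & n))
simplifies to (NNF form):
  c | ~a | ~h | ~n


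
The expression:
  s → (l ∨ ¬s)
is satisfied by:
  {l: True, s: False}
  {s: False, l: False}
  {s: True, l: True}


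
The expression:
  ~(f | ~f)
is never true.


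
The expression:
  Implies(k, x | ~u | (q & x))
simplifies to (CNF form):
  x | ~k | ~u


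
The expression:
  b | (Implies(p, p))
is always true.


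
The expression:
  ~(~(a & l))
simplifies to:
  a & l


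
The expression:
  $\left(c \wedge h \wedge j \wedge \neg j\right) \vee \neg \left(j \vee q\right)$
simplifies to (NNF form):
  $\neg j \wedge \neg q$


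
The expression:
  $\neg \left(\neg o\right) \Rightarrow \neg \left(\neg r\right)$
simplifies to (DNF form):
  $r \vee \neg o$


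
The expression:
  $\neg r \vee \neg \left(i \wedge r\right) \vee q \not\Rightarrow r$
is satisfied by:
  {i: False, r: False}
  {r: True, i: False}
  {i: True, r: False}


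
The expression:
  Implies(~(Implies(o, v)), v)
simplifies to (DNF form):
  v | ~o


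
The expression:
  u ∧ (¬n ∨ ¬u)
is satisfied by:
  {u: True, n: False}


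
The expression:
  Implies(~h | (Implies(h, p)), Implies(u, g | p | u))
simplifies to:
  True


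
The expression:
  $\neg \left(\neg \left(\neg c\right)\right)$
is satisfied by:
  {c: False}


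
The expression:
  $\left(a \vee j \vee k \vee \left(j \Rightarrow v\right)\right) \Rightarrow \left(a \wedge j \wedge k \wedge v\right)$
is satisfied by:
  {k: True, j: True, a: True, v: True}


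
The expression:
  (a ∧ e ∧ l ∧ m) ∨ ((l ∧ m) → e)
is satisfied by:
  {e: True, l: False, m: False}
  {l: False, m: False, e: False}
  {e: True, m: True, l: False}
  {m: True, l: False, e: False}
  {e: True, l: True, m: False}
  {l: True, e: False, m: False}
  {e: True, m: True, l: True}


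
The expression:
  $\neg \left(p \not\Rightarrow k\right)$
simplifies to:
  $k \vee \neg p$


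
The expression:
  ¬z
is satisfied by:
  {z: False}


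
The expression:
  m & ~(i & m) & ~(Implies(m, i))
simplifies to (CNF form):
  m & ~i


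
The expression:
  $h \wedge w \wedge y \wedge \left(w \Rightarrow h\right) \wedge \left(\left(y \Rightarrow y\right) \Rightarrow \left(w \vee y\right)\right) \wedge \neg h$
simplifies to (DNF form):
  $\text{False}$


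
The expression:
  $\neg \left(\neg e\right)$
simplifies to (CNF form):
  $e$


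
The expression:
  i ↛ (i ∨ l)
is never true.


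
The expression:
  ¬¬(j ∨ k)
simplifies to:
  j ∨ k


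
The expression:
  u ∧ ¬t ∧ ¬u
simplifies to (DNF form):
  False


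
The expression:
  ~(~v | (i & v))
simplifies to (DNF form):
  v & ~i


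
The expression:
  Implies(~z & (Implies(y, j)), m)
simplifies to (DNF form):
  m | z | (y & ~j)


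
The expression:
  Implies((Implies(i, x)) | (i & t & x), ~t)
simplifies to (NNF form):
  ~t | (i & ~x)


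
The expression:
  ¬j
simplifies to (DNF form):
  ¬j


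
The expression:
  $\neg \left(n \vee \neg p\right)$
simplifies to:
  $p \wedge \neg n$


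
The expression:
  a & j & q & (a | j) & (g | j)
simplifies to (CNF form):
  a & j & q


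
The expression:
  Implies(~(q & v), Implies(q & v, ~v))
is always true.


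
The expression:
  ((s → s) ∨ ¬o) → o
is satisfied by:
  {o: True}


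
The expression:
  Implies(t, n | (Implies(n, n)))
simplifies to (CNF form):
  True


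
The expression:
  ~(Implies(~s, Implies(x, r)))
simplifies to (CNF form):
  x & ~r & ~s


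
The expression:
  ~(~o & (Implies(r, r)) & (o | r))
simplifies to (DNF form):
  o | ~r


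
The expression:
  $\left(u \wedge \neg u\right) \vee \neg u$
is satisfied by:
  {u: False}


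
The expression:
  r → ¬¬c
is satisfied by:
  {c: True, r: False}
  {r: False, c: False}
  {r: True, c: True}


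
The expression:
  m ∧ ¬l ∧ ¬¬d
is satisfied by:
  {m: True, d: True, l: False}


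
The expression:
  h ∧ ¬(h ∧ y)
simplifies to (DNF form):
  h ∧ ¬y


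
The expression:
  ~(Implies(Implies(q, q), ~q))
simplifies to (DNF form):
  q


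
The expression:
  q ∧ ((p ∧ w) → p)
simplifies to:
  q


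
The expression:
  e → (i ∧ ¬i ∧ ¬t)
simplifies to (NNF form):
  ¬e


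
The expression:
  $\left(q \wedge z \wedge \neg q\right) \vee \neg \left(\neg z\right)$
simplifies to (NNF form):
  $z$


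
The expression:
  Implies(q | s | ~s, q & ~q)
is never true.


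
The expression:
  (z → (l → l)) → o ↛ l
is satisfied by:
  {o: True, l: False}


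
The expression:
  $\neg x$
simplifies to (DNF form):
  $\neg x$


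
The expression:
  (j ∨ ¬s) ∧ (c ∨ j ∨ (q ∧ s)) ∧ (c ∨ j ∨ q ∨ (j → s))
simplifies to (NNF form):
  j ∨ (c ∧ ¬s)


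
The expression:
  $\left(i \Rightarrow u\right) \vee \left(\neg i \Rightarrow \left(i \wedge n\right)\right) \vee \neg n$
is always true.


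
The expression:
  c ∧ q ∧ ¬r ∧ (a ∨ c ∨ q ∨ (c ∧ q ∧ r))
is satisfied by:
  {c: True, q: True, r: False}


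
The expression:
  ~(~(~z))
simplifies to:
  ~z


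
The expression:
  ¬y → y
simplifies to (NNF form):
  y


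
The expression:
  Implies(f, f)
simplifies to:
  True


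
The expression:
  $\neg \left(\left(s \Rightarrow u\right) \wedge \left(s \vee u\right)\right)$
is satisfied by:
  {u: False}


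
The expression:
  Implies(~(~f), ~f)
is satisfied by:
  {f: False}


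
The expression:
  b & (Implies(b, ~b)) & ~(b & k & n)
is never true.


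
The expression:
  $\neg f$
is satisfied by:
  {f: False}


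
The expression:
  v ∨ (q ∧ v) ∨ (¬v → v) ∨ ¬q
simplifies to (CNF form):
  v ∨ ¬q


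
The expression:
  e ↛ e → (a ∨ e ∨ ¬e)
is always true.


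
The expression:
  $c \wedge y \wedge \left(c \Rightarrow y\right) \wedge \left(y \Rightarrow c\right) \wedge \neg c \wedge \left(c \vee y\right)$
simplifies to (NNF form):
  $\text{False}$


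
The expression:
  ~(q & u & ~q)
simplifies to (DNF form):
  True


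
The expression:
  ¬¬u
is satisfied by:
  {u: True}


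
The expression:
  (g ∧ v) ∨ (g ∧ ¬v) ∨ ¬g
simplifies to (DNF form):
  True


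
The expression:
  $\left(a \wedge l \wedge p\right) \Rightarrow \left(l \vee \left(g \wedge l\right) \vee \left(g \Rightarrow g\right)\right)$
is always true.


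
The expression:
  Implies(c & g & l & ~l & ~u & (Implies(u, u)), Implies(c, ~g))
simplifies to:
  True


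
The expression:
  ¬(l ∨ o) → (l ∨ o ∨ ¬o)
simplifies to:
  True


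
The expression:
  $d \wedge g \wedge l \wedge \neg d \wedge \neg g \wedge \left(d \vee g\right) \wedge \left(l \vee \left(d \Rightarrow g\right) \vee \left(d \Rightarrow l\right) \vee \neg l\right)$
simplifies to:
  $\text{False}$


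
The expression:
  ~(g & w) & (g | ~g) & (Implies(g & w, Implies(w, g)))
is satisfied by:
  {w: False, g: False}
  {g: True, w: False}
  {w: True, g: False}


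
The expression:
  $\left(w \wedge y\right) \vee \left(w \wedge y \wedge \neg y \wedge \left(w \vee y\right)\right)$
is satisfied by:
  {w: True, y: True}


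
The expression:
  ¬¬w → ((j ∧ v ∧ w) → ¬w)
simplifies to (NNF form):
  ¬j ∨ ¬v ∨ ¬w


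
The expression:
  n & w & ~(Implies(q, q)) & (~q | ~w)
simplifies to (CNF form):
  False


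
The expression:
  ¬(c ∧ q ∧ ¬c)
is always true.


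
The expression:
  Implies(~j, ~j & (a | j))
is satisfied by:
  {a: True, j: True}
  {a: True, j: False}
  {j: True, a: False}


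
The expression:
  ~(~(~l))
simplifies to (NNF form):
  ~l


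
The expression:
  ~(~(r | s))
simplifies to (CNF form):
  r | s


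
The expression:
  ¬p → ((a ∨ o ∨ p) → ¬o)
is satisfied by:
  {p: True, o: False}
  {o: False, p: False}
  {o: True, p: True}


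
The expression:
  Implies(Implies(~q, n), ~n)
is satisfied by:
  {n: False}


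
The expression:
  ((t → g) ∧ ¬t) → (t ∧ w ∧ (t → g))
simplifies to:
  t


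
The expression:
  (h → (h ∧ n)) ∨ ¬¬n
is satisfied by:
  {n: True, h: False}
  {h: False, n: False}
  {h: True, n: True}


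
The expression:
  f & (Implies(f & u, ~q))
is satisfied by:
  {f: True, u: False, q: False}
  {q: True, f: True, u: False}
  {u: True, f: True, q: False}


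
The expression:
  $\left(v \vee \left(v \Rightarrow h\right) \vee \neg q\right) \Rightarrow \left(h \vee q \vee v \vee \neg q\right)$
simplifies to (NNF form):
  $\text{True}$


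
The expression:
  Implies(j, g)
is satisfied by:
  {g: True, j: False}
  {j: False, g: False}
  {j: True, g: True}


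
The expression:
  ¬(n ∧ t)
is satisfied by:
  {t: False, n: False}
  {n: True, t: False}
  {t: True, n: False}


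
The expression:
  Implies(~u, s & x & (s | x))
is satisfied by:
  {x: True, u: True, s: True}
  {x: True, u: True, s: False}
  {u: True, s: True, x: False}
  {u: True, s: False, x: False}
  {x: True, s: True, u: False}


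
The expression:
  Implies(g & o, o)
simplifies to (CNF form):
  True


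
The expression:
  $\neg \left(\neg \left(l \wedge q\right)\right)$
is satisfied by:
  {q: True, l: True}


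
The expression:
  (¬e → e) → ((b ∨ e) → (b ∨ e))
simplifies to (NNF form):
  True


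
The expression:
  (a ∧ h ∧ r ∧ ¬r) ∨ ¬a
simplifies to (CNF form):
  ¬a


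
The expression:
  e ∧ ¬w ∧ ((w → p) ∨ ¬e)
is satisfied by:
  {e: True, w: False}


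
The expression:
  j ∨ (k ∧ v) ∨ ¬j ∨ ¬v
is always true.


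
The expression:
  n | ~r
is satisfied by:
  {n: True, r: False}
  {r: False, n: False}
  {r: True, n: True}


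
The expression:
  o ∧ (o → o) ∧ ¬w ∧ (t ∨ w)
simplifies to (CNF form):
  o ∧ t ∧ ¬w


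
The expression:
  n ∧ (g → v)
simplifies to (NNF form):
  n ∧ (v ∨ ¬g)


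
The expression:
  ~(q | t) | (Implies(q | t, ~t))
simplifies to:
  ~t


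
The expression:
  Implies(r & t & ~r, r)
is always true.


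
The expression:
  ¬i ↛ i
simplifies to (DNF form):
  ¬i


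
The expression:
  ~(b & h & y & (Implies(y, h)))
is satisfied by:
  {h: False, y: False, b: False}
  {b: True, h: False, y: False}
  {y: True, h: False, b: False}
  {b: True, y: True, h: False}
  {h: True, b: False, y: False}
  {b: True, h: True, y: False}
  {y: True, h: True, b: False}


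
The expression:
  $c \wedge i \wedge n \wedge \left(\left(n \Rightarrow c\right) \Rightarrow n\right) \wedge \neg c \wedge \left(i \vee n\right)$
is never true.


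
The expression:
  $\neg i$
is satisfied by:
  {i: False}


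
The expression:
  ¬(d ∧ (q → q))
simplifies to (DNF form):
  ¬d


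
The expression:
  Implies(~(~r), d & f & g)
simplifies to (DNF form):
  ~r | (d & f & g)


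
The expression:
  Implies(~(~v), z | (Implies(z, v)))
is always true.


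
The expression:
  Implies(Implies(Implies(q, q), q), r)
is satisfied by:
  {r: True, q: False}
  {q: False, r: False}
  {q: True, r: True}


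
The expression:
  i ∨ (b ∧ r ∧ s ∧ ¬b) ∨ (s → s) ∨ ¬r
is always true.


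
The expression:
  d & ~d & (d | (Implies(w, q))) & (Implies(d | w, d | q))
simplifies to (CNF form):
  False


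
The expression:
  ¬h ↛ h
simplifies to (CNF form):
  True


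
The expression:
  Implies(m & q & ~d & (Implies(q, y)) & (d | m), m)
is always true.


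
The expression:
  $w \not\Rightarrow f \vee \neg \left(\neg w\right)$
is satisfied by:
  {w: True}


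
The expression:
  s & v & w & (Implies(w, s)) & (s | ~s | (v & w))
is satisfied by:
  {s: True, w: True, v: True}


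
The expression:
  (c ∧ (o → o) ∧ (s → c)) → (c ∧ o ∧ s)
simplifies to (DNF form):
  (o ∧ s) ∨ ¬c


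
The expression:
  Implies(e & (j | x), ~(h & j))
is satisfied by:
  {h: False, e: False, j: False}
  {j: True, h: False, e: False}
  {e: True, h: False, j: False}
  {j: True, e: True, h: False}
  {h: True, j: False, e: False}
  {j: True, h: True, e: False}
  {e: True, h: True, j: False}


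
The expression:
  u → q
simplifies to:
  q ∨ ¬u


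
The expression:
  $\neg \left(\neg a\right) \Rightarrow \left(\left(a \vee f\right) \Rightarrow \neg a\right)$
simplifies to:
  $\neg a$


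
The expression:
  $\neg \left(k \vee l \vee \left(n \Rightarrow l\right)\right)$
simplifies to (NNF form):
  $n \wedge \neg k \wedge \neg l$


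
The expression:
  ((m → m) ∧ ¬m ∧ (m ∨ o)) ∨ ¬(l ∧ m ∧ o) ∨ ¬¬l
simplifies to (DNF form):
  True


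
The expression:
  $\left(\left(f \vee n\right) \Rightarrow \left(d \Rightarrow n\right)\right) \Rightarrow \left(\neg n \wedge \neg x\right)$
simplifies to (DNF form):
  $\left(\neg n \wedge \neg x\right) \vee \left(d \wedge f \wedge \neg n\right) \vee \left(d \wedge \neg n \wedge \neg x\right) \vee \left(f \wedge \neg n \wedge \neg x\right)$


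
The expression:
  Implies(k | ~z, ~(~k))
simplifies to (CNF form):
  k | z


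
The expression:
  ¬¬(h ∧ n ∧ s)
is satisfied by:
  {h: True, s: True, n: True}


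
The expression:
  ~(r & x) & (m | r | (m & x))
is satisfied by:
  {m: True, x: False, r: False}
  {r: True, m: True, x: False}
  {r: True, m: False, x: False}
  {x: True, m: True, r: False}


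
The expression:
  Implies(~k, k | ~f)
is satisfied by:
  {k: True, f: False}
  {f: False, k: False}
  {f: True, k: True}


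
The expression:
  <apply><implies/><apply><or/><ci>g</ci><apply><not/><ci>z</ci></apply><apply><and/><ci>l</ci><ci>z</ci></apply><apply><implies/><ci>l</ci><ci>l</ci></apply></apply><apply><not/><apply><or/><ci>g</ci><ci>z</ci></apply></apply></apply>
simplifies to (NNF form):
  <apply><and/><apply><not/><ci>g</ci></apply><apply><not/><ci>z</ci></apply></apply>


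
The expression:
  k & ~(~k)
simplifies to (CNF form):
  k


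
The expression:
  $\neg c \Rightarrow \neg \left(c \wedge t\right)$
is always true.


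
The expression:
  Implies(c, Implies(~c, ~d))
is always true.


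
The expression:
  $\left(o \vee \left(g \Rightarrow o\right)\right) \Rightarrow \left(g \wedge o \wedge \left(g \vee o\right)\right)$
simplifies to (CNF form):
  $g$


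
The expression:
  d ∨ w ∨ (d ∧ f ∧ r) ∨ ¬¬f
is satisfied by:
  {d: True, w: True, f: True}
  {d: True, w: True, f: False}
  {d: True, f: True, w: False}
  {d: True, f: False, w: False}
  {w: True, f: True, d: False}
  {w: True, f: False, d: False}
  {f: True, w: False, d: False}


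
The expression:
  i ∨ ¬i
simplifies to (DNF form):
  True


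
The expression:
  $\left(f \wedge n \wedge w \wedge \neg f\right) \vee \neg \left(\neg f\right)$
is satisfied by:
  {f: True}


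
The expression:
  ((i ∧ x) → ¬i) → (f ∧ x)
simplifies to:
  x ∧ (f ∨ i)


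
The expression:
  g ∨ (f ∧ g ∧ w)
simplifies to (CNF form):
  g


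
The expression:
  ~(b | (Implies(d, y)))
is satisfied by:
  {d: True, y: False, b: False}


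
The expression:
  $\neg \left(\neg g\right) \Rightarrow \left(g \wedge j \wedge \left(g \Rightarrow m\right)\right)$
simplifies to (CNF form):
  $\left(j \vee \neg g\right) \wedge \left(m \vee \neg g\right)$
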